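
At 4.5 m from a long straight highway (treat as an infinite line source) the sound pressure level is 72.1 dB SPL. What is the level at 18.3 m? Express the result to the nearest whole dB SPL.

66 dB SPL

For a line source, L₂ = L₁ − 10·log₁₀(r₂/r₁).
L₂ = 72.1 − 10·log₁₀(18.3/4.5) = 72.1 − 6.092 = 66.01 dB SPL.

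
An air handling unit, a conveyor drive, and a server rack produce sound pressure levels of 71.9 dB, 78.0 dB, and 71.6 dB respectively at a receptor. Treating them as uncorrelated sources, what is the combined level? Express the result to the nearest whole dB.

80 dB

For uncorrelated sources the intensities add, so convert each level to linear form, sum, and take 10·log₁₀ of the total.
Σ 10^(L/10) = 10^(71.9/10) + 10^(78.0/10) + 10^(71.6/10) = 9.304e+07.
L_total = 10·log₁₀(9.304e+07) = 79.69 dB.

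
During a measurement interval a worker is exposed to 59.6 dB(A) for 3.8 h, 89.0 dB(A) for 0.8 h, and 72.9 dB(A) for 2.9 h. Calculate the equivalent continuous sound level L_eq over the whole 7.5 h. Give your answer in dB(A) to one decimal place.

The energy average is taken in the linear domain: L_eq = 10·log₁₀[(Σ tᵢ·10^(Lᵢ/10))/T], T = 7.5 h.
Σ tᵢ·10^(Lᵢ/10) = 3.8·10^(59.6/10) + 0.8·10^(89.0/10) + 2.9·10^(72.9/10) = 6.955e+08.
L_eq = 10·log₁₀(6.955e+08/7.5) = 79.67 dB(A).

79.7 dB(A)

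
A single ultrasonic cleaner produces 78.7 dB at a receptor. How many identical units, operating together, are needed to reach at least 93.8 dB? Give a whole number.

N identical sources give L₁ + 10·log₁₀ N, so require 10·log₁₀ N ≥ 93.8 − 78.7 = 15.1 dB.
N ≥ 10^(15.1/10) = 32.359, so N = 33.

33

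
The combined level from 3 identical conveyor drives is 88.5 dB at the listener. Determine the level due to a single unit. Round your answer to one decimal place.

For N identical incoherent sources L_total = L₁ + 10·log₁₀ N, so L₁ = 88.5 − 10·log₁₀(3) = 88.5 − 4.771.

83.7 dB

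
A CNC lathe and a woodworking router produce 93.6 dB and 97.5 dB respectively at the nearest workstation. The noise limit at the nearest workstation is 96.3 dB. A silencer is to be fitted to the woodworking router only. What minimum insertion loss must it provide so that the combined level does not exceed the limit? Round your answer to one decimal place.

4.5 dB

The untreated sources together contribute 10^(93.6/10) = 2.291e+09, i.e. 93.60 dB.
The limit corresponds to 10^(96.3/10) = 4.266e+09; subtracting the fixed part leaves 1.975e+09 for the woodworking router, i.e. 92.96 dB.
So the woodworking router must be reduced from 97.5 to 92.96 dB: IL = 4.54 dB.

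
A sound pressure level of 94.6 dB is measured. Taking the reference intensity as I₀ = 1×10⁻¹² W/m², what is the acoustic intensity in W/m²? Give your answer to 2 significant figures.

L = 10·log₁₀(I/I₀) ⇒ I = I₀·10^(L/10) = 10⁻¹² × 10^9.46.

0.0029 W/m²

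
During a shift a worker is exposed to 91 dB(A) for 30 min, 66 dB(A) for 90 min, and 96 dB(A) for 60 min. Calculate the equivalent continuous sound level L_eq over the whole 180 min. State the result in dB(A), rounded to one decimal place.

The energy average is taken in the linear domain: L_eq = 10·log₁₀[(Σ tᵢ·10^(Lᵢ/10))/T], T = 180 min.
Σ tᵢ·10^(Lᵢ/10) = 30·10^(91/10) + 90·10^(66/10) + 60·10^(96/10) = 2.770e+11.
L_eq = 10·log₁₀(2.770e+11/180) = 91.87 dB(A).

91.9 dB(A)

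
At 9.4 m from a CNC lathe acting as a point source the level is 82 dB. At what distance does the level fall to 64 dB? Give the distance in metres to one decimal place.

Point-source spreading drops the level by 20·log₁₀(r₂/r₁); inverting, r₂/r₁ = 10^(ΔL/20).
r₂ = 9.4·10^((82−64)/20) = 9.4·10^(18.0/20) = 74.67 m.

74.7 m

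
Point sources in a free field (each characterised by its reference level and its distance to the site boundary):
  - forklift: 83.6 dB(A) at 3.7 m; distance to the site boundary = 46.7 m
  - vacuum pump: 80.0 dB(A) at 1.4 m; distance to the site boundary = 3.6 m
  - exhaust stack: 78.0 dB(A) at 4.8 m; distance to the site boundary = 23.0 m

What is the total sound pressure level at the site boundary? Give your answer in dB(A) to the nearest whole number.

73 dB(A)

Apply inverse-square spreading to bring every level to the receiver, then sum 10^(L/10).
forklift: 83.6 − 20·log₁₀(46.7/3.7) = 83.6 − 22.02 = 61.58 dB(A).
vacuum pump: 80.0 − 20·log₁₀(3.6/1.4) = 80.0 − 8.20 = 71.80 dB(A).
exhaust stack: 78.0 − 20·log₁₀(23.0/4.8) = 78.0 − 13.61 = 64.39 dB(A).
Σ 10^(L/10) = 1.931e+07 → L_total = 10·log₁₀(1.931e+07) = 72.86 dB(A).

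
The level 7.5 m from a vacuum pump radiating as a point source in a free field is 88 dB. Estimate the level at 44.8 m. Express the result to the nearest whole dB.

72 dB

For a point source, L₂ = L₁ − 20·log₁₀(r₂/r₁).
L₂ = 88 − 20·log₁₀(44.8/7.5) = 88 − 15.524 = 72.48 dB.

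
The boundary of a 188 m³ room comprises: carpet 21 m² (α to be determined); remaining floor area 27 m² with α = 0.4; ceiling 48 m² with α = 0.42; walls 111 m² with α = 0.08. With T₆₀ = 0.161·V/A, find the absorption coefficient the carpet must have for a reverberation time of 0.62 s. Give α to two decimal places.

0.43

From T₆₀ = 0.161·V/A, the target T₆₀ = 0.62 s needs A = 0.161·188/0.62 = 48.82 m².
Absorption from the other surfaces = 27·0.4 + 48·0.42 + 111·0.08 = 39.84 m², so the carpet must supply 8.98 m² over 21 m².
α = 8.98/21 = 0.428.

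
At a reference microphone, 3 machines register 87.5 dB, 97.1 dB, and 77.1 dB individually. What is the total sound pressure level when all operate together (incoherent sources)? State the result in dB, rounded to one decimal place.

97.6 dB

Incoherent sources combine by intensity addition: L_total = 10·log₁₀(Σ 10^(L_i/10)).
Σ 10^(L/10) = 10^(87.5/10) + 10^(97.1/10) + 10^(77.1/10) = 5.742e+09.
L_total = 10·log₁₀(5.742e+09) = 97.59 dB.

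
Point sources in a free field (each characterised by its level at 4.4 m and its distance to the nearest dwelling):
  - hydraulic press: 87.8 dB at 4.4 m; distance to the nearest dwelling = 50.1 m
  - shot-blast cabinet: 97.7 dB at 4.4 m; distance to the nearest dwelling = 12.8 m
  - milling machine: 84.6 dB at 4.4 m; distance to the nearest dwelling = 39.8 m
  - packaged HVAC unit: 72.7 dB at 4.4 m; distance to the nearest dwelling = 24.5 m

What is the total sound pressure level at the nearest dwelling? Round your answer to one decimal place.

First find each source's level at the receiver (point-source: −20·log₁₀(r/r_ref)), then combine on an intensity basis.
hydraulic press: 87.8 − 20·log₁₀(50.1/4.4) = 87.8 − 21.13 = 66.67 dB.
shot-blast cabinet: 97.7 − 20·log₁₀(12.8/4.4) = 97.7 − 9.28 = 88.42 dB.
milling machine: 84.6 − 20·log₁₀(39.8/4.4) = 84.6 − 19.13 = 65.47 dB.
packaged HVAC unit: 72.7 − 20·log₁₀(24.5/4.4) = 72.7 − 14.91 = 57.79 dB.
Σ 10^(L/10) = 7.046e+08 → L_total = 10·log₁₀(7.046e+08) = 88.48 dB.

88.5 dB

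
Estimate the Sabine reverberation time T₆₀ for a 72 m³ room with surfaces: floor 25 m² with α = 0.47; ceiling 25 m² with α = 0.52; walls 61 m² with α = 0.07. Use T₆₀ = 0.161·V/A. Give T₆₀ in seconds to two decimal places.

0.40 s

Total absorption A = 25·0.47 + 25·0.52 + 61·0.07 = 29.02 m² sabins.
T₆₀ = 0.161·V/A = 0.161·72/29.02 = 0.399 s.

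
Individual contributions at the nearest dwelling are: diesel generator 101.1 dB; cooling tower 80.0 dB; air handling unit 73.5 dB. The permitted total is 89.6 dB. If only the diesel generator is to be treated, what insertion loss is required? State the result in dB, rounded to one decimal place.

Fixed contribution from the other sources: Σ 10^(L/10) = 10^(80.0/10) + 10^(73.5/10) = 1.224e+08 (80.88 dB).
To meet 89.6 dB overall, the treated diesel generator may contribute at most 10^(89.6/10) − 1.224e+08 = 7.896e+08, i.e. 88.97 dB.
So the diesel generator must be reduced from 101.1 to 88.97 dB: IL = 12.13 dB.

12.1 dB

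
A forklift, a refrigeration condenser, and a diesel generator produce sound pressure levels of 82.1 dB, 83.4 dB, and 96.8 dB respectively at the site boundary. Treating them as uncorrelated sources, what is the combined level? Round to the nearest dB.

97 dB

For uncorrelated sources the intensities add, so convert each level to linear form, sum, and take 10·log₁₀ of the total.
Σ 10^(L/10) = 10^(82.1/10) + 10^(83.4/10) + 10^(96.8/10) = 5.167e+09.
L_total = 10·log₁₀(5.167e+09) = 97.13 dB.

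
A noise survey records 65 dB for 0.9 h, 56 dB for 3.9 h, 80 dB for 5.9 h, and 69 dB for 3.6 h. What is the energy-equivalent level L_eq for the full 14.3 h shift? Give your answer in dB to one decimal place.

76.4 dB

L_eq = 10·log₁₀[(1/T)·Σ tᵢ·10^(Lᵢ/10)] with T = 14.3 h.
Σ tᵢ·10^(Lᵢ/10) = 0.9·10^(65/10) + 3.9·10^(56/10) + 5.9·10^(80/10) + 3.6·10^(69/10) = 6.230e+08.
L_eq = 10·log₁₀(6.230e+08/14.3) = 76.39 dB.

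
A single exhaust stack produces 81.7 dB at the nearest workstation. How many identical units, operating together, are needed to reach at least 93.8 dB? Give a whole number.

The shortfall is 93.8 − 81.7 = 12.1 dB, and N units add 10·log₁₀ N, so need 10·log₁₀ N ≥ 12.1.
N ≥ 10^(12.1/10) = 16.218, so N = 17.

17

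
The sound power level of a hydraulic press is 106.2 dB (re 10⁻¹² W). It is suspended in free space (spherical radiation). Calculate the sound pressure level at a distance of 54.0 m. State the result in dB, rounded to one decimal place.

Free-field spherical radiation: L_p = L_w − 10·log₁₀(4π·r²), r = 54.0 m.
4π·r² = 3.664e+04 m², 10·log₁₀ of that is 45.640 dB.
L_p = 106.2 − 45.640 = 60.56 dB.

60.6 dB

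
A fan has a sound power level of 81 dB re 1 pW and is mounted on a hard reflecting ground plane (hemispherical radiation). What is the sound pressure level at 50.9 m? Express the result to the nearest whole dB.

The power spreads over a hemisphere of area 2π·r², so L_p = L_w − 10·log₁₀(2π·r²).
2π·r² = 1.628e+04 m², 10·log₁₀ of that is 42.116 dB.
L_p = 81 − 42.116 = 38.88 dB.

39 dB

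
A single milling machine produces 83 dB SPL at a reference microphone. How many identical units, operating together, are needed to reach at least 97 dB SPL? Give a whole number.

26

Need L₁ + 10·log₁₀ N ≥ 97, i.e. log₁₀ N ≥ 1.40.
N ≥ 10^(14.0/10) = 25.119, so N = 26.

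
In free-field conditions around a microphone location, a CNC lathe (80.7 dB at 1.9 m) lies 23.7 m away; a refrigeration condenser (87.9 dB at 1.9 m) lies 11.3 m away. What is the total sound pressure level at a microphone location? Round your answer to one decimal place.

First find each source's level at the receiver (point-source: −20·log₁₀(r/r_ref)), then combine on an intensity basis.
CNC lathe: 80.7 − 20·log₁₀(23.7/1.9) = 80.7 − 21.92 = 58.78 dB.
refrigeration condenser: 87.9 − 20·log₁₀(11.3/1.9) = 87.9 − 15.49 = 72.41 dB.
Σ 10^(L/10) = 1.819e+07 → L_total = 10·log₁₀(1.819e+07) = 72.60 dB.

72.6 dB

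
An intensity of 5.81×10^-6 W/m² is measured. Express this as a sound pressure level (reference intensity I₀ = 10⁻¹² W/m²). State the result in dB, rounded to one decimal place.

67.6 dB

I/I₀ = 5.81×10^-6/10⁻¹² = 5.81×10^6, and L = 10·log₁₀(I/I₀).
L = 10·(0.7642 + 6) = 67.64 dB.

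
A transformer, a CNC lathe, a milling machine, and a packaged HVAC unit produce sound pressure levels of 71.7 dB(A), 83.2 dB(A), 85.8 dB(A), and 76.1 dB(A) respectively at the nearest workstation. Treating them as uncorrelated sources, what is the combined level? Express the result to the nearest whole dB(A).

88 dB(A)

For uncorrelated sources the intensities add, so convert each level to linear form, sum, and take 10·log₁₀ of the total.
Σ 10^(L/10) = 10^(71.7/10) + 10^(83.2/10) + 10^(85.8/10) + 10^(76.1/10) = 6.446e+08.
L_total = 10·log₁₀(6.446e+08) = 88.09 dB(A).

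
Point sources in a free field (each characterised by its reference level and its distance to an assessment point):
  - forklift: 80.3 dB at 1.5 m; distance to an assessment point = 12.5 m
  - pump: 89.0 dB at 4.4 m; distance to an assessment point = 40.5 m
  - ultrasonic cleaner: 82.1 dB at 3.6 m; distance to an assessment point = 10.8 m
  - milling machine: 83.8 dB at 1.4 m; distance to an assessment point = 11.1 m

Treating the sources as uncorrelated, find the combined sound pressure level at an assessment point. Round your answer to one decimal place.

Apply inverse-square spreading to bring every level to the receiver, then sum 10^(L/10).
forklift: 80.3 − 20·log₁₀(12.5/1.5) = 80.3 − 18.42 = 61.88 dB.
pump: 89.0 − 20·log₁₀(40.5/4.4) = 89.0 − 19.28 = 69.72 dB.
ultrasonic cleaner: 82.1 − 20·log₁₀(10.8/3.6) = 82.1 − 9.54 = 72.56 dB.
milling machine: 83.8 − 20·log₁₀(11.1/1.4) = 83.8 − 17.98 = 65.82 dB.
Σ 10^(L/10) = 3.275e+07 → L_total = 10·log₁₀(3.275e+07) = 75.15 dB.

75.2 dB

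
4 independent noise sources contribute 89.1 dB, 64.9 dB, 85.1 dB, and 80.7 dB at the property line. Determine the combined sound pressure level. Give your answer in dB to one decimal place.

For uncorrelated sources the intensities add, so convert each level to linear form, sum, and take 10·log₁₀ of the total.
Σ 10^(L/10) = 10^(89.1/10) + 10^(64.9/10) + 10^(85.1/10) + 10^(80.7/10) = 1.257e+09.
L_total = 10·log₁₀(1.257e+09) = 90.99 dB.

91.0 dB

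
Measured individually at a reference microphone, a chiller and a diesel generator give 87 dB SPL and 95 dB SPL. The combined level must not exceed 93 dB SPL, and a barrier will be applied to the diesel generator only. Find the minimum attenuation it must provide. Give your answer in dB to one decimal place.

3.3 dB

Everything except the diesel generator sums to 10^(87/10) = 5.012e+08 in linear terms, 87.00 dB SPL.
To meet 93 dB SPL overall, the treated diesel generator may contribute at most 10^(93/10) − 5.012e+08 = 1.494e+09, i.e. 91.74 dB SPL.
So the diesel generator must be reduced from 95 to 91.74 dB SPL: IL = 3.26 dB.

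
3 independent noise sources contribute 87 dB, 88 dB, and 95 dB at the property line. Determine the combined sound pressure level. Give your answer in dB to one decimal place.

96.3 dB

For uncorrelated sources the intensities add, so convert each level to linear form, sum, and take 10·log₁₀ of the total.
Σ 10^(L/10) = 10^(87/10) + 10^(88/10) + 10^(95/10) = 4.294e+09.
L_total = 10·log₁₀(4.294e+09) = 96.33 dB.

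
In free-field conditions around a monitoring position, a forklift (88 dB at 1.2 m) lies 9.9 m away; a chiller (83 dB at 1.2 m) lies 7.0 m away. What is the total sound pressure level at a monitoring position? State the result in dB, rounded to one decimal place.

71.8 dB

Apply inverse-square spreading to bring every level to the receiver, then sum 10^(L/10).
forklift: 88 − 20·log₁₀(9.9/1.2) = 88 − 18.33 = 69.67 dB.
chiller: 83 − 20·log₁₀(7.0/1.2) = 83 − 15.32 = 67.68 dB.
Σ 10^(L/10) = 1.513e+07 → L_total = 10·log₁₀(1.513e+07) = 71.80 dB.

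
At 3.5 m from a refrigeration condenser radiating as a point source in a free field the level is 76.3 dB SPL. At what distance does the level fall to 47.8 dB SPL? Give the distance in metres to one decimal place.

Point-source spreading drops the level by 20·log₁₀(r₂/r₁); inverting, r₂/r₁ = 10^(ΔL/20).
r₂ = 3.5·10^((76.3−47.8)/20) = 3.5·10^(28.5/20) = 93.13 m.

93.1 m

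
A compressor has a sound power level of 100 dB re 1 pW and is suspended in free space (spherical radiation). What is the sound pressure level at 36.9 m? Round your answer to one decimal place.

57.7 dB

Free-field spherical radiation: L_p = L_w − 10·log₁₀(4π·r²), r = 36.9 m.
4π·r² = 1.711e+04 m², 10·log₁₀ of that is 42.333 dB.
L_p = 100 − 42.333 = 57.67 dB.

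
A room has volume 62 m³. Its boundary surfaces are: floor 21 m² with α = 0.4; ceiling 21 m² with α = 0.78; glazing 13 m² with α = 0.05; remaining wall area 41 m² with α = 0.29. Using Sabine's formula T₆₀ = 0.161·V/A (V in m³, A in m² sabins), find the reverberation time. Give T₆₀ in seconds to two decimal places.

Total absorption A = 21·0.4 + 21·0.78 + 13·0.05 + 41·0.29 = 37.32 m² sabins.
T₆₀ = 0.161·V/A = 0.161·62/37.32 = 0.267 s.

0.27 s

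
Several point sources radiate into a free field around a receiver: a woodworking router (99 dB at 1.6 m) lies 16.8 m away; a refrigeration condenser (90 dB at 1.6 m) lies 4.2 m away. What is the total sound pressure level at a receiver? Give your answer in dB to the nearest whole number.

Apply inverse-square spreading to bring every level to the receiver, then sum 10^(L/10).
woodworking router: 99 − 20·log₁₀(16.8/1.6) = 99 − 20.42 = 78.58 dB.
refrigeration condenser: 90 − 20·log₁₀(4.2/1.6) = 90 − 8.38 = 81.62 dB.
Σ 10^(L/10) = 2.172e+08 → L_total = 10·log₁₀(2.172e+08) = 83.37 dB.

83 dB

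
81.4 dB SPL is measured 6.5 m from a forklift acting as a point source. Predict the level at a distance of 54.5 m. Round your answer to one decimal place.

62.9 dB SPL

Point-source attenuation: ΔL = 20·log₁₀(r₂/r₁) = 20·log₁₀(54.5/6.5) = 18.470 dB.
L₂ = 81.4 − 20·log₁₀(54.5/6.5) = 81.4 − 18.470 = 62.93 dB SPL.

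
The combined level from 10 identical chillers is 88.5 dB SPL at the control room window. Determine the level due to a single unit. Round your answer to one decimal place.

78.5 dB SPL

10 equal contributions raise the level by 10·log₁₀ 10 = 10.000 dB, so each unit alone gives 88.5 − 10.000.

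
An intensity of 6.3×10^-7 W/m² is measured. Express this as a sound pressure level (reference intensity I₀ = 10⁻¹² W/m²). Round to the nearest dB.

58 dB

Dividing by I₀ shifts the exponent by 12: I/I₀ = 6.3×10^5.
L = 10·(0.7993 + 5) = 57.99 dB.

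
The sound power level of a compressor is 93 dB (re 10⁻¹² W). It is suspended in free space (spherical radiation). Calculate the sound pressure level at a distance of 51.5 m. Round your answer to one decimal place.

47.8 dB

L_p = L_w − 10·log₁₀(4π·r²) with r = 51.5 m.
4π·r² = 3.333e+04 m², 10·log₁₀ of that is 45.228 dB.
L_p = 93 − 45.228 = 47.77 dB.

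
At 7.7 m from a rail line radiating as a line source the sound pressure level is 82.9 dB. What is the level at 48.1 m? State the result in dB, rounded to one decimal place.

Cylindrical spreading from a line source gives a 10·log₁₀(r₂/r₁) drop.
L₂ = 82.9 − 10·log₁₀(48.1/7.7) = 82.9 − 7.957 = 74.94 dB.

74.9 dB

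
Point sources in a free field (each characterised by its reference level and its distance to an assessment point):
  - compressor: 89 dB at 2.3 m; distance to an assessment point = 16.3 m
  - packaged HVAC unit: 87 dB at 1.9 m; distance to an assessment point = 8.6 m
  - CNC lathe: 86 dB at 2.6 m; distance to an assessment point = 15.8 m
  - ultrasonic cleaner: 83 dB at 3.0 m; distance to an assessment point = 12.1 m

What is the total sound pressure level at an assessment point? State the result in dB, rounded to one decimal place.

78.0 dB

First find each source's level at the receiver (point-source: −20·log₁₀(r/r_ref)), then combine on an intensity basis.
compressor: 89 − 20·log₁₀(16.3/2.3) = 89 − 17.01 = 71.99 dB.
packaged HVAC unit: 87 − 20·log₁₀(8.6/1.9) = 87 − 13.11 = 73.89 dB.
CNC lathe: 86 − 20·log₁₀(15.8/2.6) = 86 − 15.67 = 70.33 dB.
ultrasonic cleaner: 83 − 20·log₁₀(12.1/3.0) = 83 − 12.11 = 70.89 dB.
Σ 10^(L/10) = 6.332e+07 → L_total = 10·log₁₀(6.332e+07) = 78.02 dB.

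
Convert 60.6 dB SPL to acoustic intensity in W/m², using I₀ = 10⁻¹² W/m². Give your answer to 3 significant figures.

1.15e-06 W/m²

I = I₀·10^(L/10) = 10⁻¹² × 10^(60.6/10) = 10^(-5.940).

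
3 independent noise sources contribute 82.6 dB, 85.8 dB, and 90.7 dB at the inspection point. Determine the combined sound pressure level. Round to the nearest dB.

92 dB

Incoherent sources combine by intensity addition: L_total = 10·log₁₀(Σ 10^(L_i/10)).
Σ 10^(L/10) = 10^(82.6/10) + 10^(85.8/10) + 10^(90.7/10) = 1.737e+09.
L_total = 10·log₁₀(1.737e+09) = 92.40 dB.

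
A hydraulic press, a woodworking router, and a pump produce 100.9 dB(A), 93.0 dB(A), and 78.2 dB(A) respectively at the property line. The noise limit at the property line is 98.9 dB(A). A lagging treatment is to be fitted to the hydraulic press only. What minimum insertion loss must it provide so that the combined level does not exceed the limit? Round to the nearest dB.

Everything except the hydraulic press sums to 10^(93.0/10) + 10^(78.2/10) = 2.061e+09 in linear terms, 93.14 dB(A).
The limit corresponds to 10^(98.9/10) = 7.762e+09; subtracting the fixed part leaves 5.701e+09 for the hydraulic press, i.e. 97.56 dB(A).
Required insertion loss = 100.9 − 97.56 = 3.34 dB.

3 dB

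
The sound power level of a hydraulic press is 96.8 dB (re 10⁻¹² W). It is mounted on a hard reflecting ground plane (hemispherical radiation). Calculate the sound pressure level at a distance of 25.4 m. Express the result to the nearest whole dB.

61 dB

The power spreads over a hemisphere of area 2π·r², so L_p = L_w − 10·log₁₀(2π·r²).
2π·r² = 4054 m², 10·log₁₀ of that is 36.078 dB.
L_p = 96.8 − 36.078 = 60.72 dB.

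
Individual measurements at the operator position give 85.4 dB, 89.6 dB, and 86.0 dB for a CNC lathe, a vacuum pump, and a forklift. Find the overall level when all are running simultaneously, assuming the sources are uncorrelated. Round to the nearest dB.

92 dB

For uncorrelated sources the intensities add, so convert each level to linear form, sum, and take 10·log₁₀ of the total.
Σ 10^(L/10) = 10^(85.4/10) + 10^(89.6/10) + 10^(86.0/10) = 1.657e+09.
L_total = 10·log₁₀(1.657e+09) = 92.19 dB.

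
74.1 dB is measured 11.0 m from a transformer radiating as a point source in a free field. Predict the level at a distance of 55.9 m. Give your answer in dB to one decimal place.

Spherical spreading from a point source gives a 20·log₁₀(r₂/r₁) drop.
L₂ = 74.1 − 20·log₁₀(55.9/11.0) = 74.1 − 14.120 = 59.98 dB.

60.0 dB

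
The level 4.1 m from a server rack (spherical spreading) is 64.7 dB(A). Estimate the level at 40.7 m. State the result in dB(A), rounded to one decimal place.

44.8 dB(A)

For a point source, L₂ = L₁ − 20·log₁₀(r₂/r₁).
L₂ = 64.7 − 20·log₁₀(40.7/4.1) = 64.7 − 19.936 = 44.76 dB(A).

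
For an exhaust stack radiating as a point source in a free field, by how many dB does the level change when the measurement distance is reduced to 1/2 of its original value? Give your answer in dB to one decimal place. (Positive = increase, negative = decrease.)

Point-source spreading: ΔL = −20·log₁₀(r₂/r₁).
ΔL = −20·log₁₀(0.5) = +6.02 dB.

+6.0 dB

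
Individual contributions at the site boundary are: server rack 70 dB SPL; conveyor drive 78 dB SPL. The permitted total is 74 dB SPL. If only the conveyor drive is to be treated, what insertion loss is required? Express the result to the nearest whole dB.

Fixed contribution from the other source: Σ 10^(L/10) = 10^(70/10) = 1.000e+07 (70.00 dB SPL).
To meet 74 dB SPL overall, the treated conveyor drive may contribute at most 10^(74/10) − 1.000e+07 = 1.512e+07, i.e. 71.80 dB SPL.
Required insertion loss = 78 − 71.80 = 6.20 dB.

6 dB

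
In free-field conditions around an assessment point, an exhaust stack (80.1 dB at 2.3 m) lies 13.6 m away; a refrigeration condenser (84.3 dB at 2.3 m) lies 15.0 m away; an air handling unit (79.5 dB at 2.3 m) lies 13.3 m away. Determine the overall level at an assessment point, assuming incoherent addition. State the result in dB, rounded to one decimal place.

First find each source's level at the receiver (point-source: −20·log₁₀(r/r_ref)), then combine on an intensity basis.
exhaust stack: 80.1 − 20·log₁₀(13.6/2.3) = 80.1 − 15.44 = 64.66 dB.
refrigeration condenser: 84.3 − 20·log₁₀(15.0/2.3) = 84.3 − 16.29 = 68.01 dB.
air handling unit: 79.5 − 20·log₁₀(13.3/2.3) = 79.5 − 15.24 = 64.26 dB.
Σ 10^(L/10) = 1.192e+07 → L_total = 10·log₁₀(1.192e+07) = 70.76 dB.

70.8 dB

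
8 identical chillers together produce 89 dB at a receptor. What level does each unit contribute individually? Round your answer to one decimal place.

Dividing the total intensity by 8 lowers the level by 10·log₁₀ 8 = 9.031 dB: L₁ = 89 − 9.031.

80.0 dB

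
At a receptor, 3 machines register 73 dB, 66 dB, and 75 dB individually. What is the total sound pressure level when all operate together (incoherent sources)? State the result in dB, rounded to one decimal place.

Incoherent sources combine by intensity addition: L_total = 10·log₁₀(Σ 10^(L_i/10)).
Σ 10^(L/10) = 10^(73/10) + 10^(66/10) + 10^(75/10) = 5.556e+07.
L_total = 10·log₁₀(5.556e+07) = 77.45 dB.

77.4 dB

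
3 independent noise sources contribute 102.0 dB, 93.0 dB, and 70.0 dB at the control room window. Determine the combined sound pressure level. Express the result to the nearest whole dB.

103 dB

For uncorrelated sources the intensities add, so convert each level to linear form, sum, and take 10·log₁₀ of the total.
Σ 10^(L/10) = 10^(102.0/10) + 10^(93.0/10) + 10^(70.0/10) = 1.785e+10.
L_total = 10·log₁₀(1.785e+10) = 102.52 dB.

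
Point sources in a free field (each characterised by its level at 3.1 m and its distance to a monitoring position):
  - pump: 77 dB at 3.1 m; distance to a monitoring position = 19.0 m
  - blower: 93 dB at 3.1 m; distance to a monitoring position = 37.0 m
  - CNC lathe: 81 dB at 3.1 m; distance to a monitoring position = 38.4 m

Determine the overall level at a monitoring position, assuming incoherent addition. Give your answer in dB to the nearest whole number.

Propagate each source to the receiver with L = L_ref − 20·log₁₀(r/r_ref), then add intensities.
pump: 77 − 20·log₁₀(19.0/3.1) = 77 − 15.75 = 61.25 dB.
blower: 93 − 20·log₁₀(37.0/3.1) = 93 − 21.54 = 71.46 dB.
CNC lathe: 81 − 20·log₁₀(38.4/3.1) = 81 − 21.86 = 59.14 dB.
Σ 10^(L/10) = 1.616e+07 → L_total = 10·log₁₀(1.616e+07) = 72.08 dB.

72 dB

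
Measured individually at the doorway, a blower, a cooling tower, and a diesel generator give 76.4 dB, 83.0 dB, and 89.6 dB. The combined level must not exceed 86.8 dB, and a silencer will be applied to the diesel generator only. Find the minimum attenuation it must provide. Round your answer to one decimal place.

5.9 dB

The untreated sources together contribute 10^(76.4/10) + 10^(83.0/10) = 2.432e+08, i.e. 83.86 dB.
The limit corresponds to 10^(86.8/10) = 4.786e+08; subtracting the fixed part leaves 2.355e+08 for the diesel generator, i.e. 83.72 dB.
So the diesel generator must be reduced from 89.6 to 83.72 dB: IL = 5.88 dB.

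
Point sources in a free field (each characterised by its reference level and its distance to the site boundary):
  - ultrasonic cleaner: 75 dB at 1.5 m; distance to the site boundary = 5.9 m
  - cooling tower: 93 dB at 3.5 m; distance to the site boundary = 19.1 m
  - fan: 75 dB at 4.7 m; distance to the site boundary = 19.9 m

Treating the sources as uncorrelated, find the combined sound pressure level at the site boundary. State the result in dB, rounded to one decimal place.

Propagate each source to the receiver with L = L_ref − 20·log₁₀(r/r_ref), then add intensities.
ultrasonic cleaner: 75 − 20·log₁₀(5.9/1.5) = 75 − 11.90 = 63.10 dB.
cooling tower: 93 − 20·log₁₀(19.1/3.5) = 93 − 14.74 = 78.26 dB.
fan: 75 − 20·log₁₀(19.9/4.7) = 75 − 12.54 = 62.46 dB.
Σ 10^(L/10) = 7.081e+07 → L_total = 10·log₁₀(7.081e+07) = 78.50 dB.

78.5 dB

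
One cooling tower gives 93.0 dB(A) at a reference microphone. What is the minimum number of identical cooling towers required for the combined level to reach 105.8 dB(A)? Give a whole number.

20

N identical sources give L₁ + 10·log₁₀ N, so require 10·log₁₀ N ≥ 105.8 − 93.0 = 12.8 dB.
N ≥ 10^(12.8/10) = 19.055, so N = 20.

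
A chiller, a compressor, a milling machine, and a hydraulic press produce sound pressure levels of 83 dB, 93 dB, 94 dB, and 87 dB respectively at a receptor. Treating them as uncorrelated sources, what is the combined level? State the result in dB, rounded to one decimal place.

For uncorrelated sources the intensities add, so convert each level to linear form, sum, and take 10·log₁₀ of the total.
Σ 10^(L/10) = 10^(83/10) + 10^(93/10) + 10^(94/10) + 10^(87/10) = 5.208e+09.
L_total = 10·log₁₀(5.208e+09) = 97.17 dB.

97.2 dB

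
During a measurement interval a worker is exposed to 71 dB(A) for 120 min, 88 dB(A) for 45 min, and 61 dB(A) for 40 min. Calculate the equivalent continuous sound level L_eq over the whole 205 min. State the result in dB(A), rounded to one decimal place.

L_eq = 10·log₁₀[(1/T)·Σ tᵢ·10^(Lᵢ/10)] with T = 205 min.
Σ tᵢ·10^(Lᵢ/10) = 120·10^(71/10) + 45·10^(88/10) + 40·10^(61/10) = 2.995e+10.
L_eq = 10·log₁₀(2.995e+10/205) = 81.65 dB(A).

81.6 dB(A)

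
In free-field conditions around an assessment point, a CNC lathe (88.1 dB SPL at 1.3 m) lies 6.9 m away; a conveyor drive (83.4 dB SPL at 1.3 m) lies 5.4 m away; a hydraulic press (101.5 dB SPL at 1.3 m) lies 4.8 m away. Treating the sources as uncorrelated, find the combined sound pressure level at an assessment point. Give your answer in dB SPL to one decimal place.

Apply inverse-square spreading to bring every level to the receiver, then sum 10^(L/10).
CNC lathe: 88.1 − 20·log₁₀(6.9/1.3) = 88.1 − 14.50 = 73.60 dB SPL.
conveyor drive: 83.4 − 20·log₁₀(5.4/1.3) = 83.4 − 12.37 = 71.03 dB SPL.
hydraulic press: 101.5 − 20·log₁₀(4.8/1.3) = 101.5 − 11.35 = 90.15 dB SPL.
Σ 10^(L/10) = 1.072e+09 → L_total = 10·log₁₀(1.072e+09) = 90.30 dB SPL.

90.3 dB SPL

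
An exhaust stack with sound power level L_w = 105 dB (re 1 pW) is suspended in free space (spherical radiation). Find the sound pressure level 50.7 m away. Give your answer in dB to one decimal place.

L_p = L_w − 10·log₁₀(4π·r²) with r = 50.7 m.
4π·r² = 3.23e+04 m², 10·log₁₀ of that is 45.092 dB.
L_p = 105 − 45.092 = 59.91 dB.

59.9 dB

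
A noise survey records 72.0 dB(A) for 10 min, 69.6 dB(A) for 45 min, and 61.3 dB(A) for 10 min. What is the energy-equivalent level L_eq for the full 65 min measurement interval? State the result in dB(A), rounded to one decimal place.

Weight each interval's intensity by its duration and average over T = 65 min:
Σ tᵢ·10^(Lᵢ/10) = 10·10^(72.0/10) + 45·10^(69.6/10) + 10·10^(61.3/10) = 5.824e+08.
L_eq = 10·log₁₀(5.824e+08/65) = 69.52 dB(A).

69.5 dB(A)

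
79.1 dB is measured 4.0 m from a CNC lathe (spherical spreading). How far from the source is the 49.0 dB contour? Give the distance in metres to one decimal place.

For a point source L₁ − L₂ = 20·log₁₀(r₂/r₁), so r₂ = r₁·10^((L₁−L₂)/20).
r₂ = 4.0·10^((79.1−49.0)/20) = 4.0·10^(30.1/20) = 127.96 m.

128.0 m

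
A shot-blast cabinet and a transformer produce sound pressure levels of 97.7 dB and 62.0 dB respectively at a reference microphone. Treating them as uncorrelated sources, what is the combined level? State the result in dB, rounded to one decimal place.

97.7 dB

For uncorrelated sources the intensities add, so convert each level to linear form, sum, and take 10·log₁₀ of the total.
Σ 10^(L/10) = 10^(97.7/10) + 10^(62.0/10) = 5.890e+09.
L_total = 10·log₁₀(5.890e+09) = 97.70 dB.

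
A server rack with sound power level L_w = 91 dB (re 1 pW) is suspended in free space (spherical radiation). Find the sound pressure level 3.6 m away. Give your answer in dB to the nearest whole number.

69 dB

Free-field spherical radiation: L_p = L_w − 10·log₁₀(4π·r²), r = 3.6 m.
4π·r² = 162.9 m², 10·log₁₀ of that is 22.118 dB.
L_p = 91 − 22.118 = 68.88 dB.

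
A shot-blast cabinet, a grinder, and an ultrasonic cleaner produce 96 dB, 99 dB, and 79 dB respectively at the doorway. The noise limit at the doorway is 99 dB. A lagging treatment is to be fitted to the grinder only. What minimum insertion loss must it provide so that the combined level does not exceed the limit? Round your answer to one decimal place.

3.1 dB

Fixed contribution from the other sources: Σ 10^(L/10) = 10^(96/10) + 10^(79/10) = 4.061e+09 (96.09 dB).
The limit corresponds to 10^(99/10) = 7.943e+09; subtracting the fixed part leaves 3.883e+09 for the grinder, i.e. 95.89 dB.
Required insertion loss = 99 − 95.89 = 3.11 dB.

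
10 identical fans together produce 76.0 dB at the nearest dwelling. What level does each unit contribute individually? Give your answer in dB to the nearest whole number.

For N identical incoherent sources L_total = L₁ + 10·log₁₀ N, so L₁ = 76.0 − 10·log₁₀(10) = 76.0 − 10.000.

66 dB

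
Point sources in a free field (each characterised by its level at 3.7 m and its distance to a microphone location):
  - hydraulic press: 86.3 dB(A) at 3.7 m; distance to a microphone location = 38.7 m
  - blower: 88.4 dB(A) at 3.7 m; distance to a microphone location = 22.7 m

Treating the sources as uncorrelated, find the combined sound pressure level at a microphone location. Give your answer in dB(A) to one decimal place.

Apply inverse-square spreading to bring every level to the receiver, then sum 10^(L/10).
hydraulic press: 86.3 − 20·log₁₀(38.7/3.7) = 86.3 − 20.39 = 65.91 dB(A).
blower: 88.4 − 20·log₁₀(22.7/3.7) = 88.4 − 15.76 = 72.64 dB(A).
Σ 10^(L/10) = 2.228e+07 → L_total = 10·log₁₀(2.228e+07) = 73.48 dB(A).

73.5 dB(A)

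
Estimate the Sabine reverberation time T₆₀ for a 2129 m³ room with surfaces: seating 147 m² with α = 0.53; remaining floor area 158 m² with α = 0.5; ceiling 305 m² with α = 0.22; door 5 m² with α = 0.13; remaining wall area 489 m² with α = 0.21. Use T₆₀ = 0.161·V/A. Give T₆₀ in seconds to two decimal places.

A = Σ Sᵢαᵢ = 147·0.53 + 158·0.5 + 305·0.22 + 5·0.13 + 489·0.21 = 327.35 m².
T₆₀ = 0.161 × 2129 / 327.35 = 1.047 s.

1.05 s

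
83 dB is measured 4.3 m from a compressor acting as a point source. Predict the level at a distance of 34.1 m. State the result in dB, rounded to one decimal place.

65.0 dB

Spherical spreading from a point source gives a 20·log₁₀(r₂/r₁) drop.
L₂ = 83 − 20·log₁₀(34.1/4.3) = 83 − 17.986 = 65.01 dB.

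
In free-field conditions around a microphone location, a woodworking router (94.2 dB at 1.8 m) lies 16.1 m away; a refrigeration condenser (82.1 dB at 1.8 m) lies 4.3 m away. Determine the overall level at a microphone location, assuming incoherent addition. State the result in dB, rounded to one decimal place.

77.9 dB

Propagate each source to the receiver with L = L_ref − 20·log₁₀(r/r_ref), then add intensities.
woodworking router: 94.2 − 20·log₁₀(16.1/1.8) = 94.2 − 19.03 = 75.17 dB.
refrigeration condenser: 82.1 − 20·log₁₀(4.3/1.8) = 82.1 − 7.56 = 74.54 dB.
Σ 10^(L/10) = 6.130e+07 → L_total = 10·log₁₀(6.130e+07) = 77.87 dB.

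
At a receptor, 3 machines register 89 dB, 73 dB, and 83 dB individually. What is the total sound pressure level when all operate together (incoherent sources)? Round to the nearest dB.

For uncorrelated sources the intensities add, so convert each level to linear form, sum, and take 10·log₁₀ of the total.
Σ 10^(L/10) = 10^(89/10) + 10^(73/10) + 10^(83/10) = 1.014e+09.
L_total = 10·log₁₀(1.014e+09) = 90.06 dB.

90 dB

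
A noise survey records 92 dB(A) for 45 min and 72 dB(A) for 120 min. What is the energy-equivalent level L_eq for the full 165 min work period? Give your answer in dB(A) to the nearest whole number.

The energy average is taken in the linear domain: L_eq = 10·log₁₀[(Σ tᵢ·10^(Lᵢ/10))/T], T = 165 min.
Σ tᵢ·10^(Lᵢ/10) = 45·10^(92/10) + 120·10^(72/10) = 7.322e+10.
L_eq = 10·log₁₀(7.322e+10/165) = 86.47 dB(A).

86 dB(A)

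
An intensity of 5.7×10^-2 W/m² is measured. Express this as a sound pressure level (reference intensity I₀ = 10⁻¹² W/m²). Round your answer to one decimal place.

107.6 dB

I/I₀ = 5.7×10^-2/10⁻¹² = 5.7×10^10, and L = 10·log₁₀(I/I₀).
L = 10·(0.7559 + 10) = 107.56 dB.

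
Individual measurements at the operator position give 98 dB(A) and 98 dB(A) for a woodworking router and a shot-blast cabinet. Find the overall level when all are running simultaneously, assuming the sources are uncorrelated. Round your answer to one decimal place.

Incoherent sources combine by intensity addition: L_total = 10·log₁₀(Σ 10^(L_i/10)).
Σ 10^(L/10) = 10^(98/10) + 10^(98/10) = 1.262e+10.
L_total = 10·log₁₀(1.262e+10) = 101.01 dB(A).

101.0 dB(A)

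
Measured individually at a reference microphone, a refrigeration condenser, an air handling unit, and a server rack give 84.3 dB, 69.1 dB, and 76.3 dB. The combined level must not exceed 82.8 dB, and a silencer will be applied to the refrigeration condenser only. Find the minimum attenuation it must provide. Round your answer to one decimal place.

2.8 dB

Everything except the refrigeration condenser sums to 10^(69.1/10) + 10^(76.3/10) = 5.079e+07 in linear terms, 77.06 dB.
The limit corresponds to 10^(82.8/10) = 1.905e+08; subtracting the fixed part leaves 1.398e+08 for the refrigeration condenser, i.e. 81.45 dB.
Required insertion loss = 84.3 − 81.45 = 2.85 dB.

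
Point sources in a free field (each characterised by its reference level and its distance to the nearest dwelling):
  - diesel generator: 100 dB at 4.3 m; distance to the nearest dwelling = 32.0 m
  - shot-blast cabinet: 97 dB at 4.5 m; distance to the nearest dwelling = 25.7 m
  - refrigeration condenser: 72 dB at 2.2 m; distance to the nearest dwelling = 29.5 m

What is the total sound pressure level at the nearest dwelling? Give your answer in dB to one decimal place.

Propagate each source to the receiver with L = L_ref − 20·log₁₀(r/r_ref), then add intensities.
diesel generator: 100 − 20·log₁₀(32.0/4.3) = 100 − 17.43 = 82.57 dB.
shot-blast cabinet: 97 − 20·log₁₀(25.7/4.5) = 97 − 15.13 = 81.87 dB.
refrigeration condenser: 72 − 20·log₁₀(29.5/2.2) = 72 − 22.55 = 49.45 dB.
Σ 10^(L/10) = 3.343e+08 → L_total = 10·log₁₀(3.343e+08) = 85.24 dB.

85.2 dB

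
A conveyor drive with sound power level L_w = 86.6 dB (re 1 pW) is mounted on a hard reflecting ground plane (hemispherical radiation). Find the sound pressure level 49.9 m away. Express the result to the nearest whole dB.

The power spreads over a hemisphere of area 2π·r², so L_p = L_w − 10·log₁₀(2π·r²).
2π·r² = 1.565e+04 m², 10·log₁₀ of that is 41.944 dB.
L_p = 86.6 − 41.944 = 44.66 dB.

45 dB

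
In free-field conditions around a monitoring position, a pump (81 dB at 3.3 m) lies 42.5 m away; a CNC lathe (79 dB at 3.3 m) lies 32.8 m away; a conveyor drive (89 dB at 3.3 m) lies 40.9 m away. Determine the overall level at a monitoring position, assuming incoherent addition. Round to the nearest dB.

68 dB

First find each source's level at the receiver (point-source: −20·log₁₀(r/r_ref)), then combine on an intensity basis.
pump: 81 − 20·log₁₀(42.5/3.3) = 81 − 22.20 = 58.80 dB.
CNC lathe: 79 − 20·log₁₀(32.8/3.3) = 79 − 19.95 = 59.05 dB.
conveyor drive: 89 − 20·log₁₀(40.9/3.3) = 89 − 21.86 = 67.14 dB.
Σ 10^(L/10) = 6.734e+06 → L_total = 10·log₁₀(6.734e+06) = 68.28 dB.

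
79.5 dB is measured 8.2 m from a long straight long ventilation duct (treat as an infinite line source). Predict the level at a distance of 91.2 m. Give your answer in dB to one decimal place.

69.0 dB

Cylindrical spreading from a line source gives a 10·log₁₀(r₂/r₁) drop.
L₂ = 79.5 − 10·log₁₀(91.2/8.2) = 79.5 − 10.462 = 69.04 dB.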